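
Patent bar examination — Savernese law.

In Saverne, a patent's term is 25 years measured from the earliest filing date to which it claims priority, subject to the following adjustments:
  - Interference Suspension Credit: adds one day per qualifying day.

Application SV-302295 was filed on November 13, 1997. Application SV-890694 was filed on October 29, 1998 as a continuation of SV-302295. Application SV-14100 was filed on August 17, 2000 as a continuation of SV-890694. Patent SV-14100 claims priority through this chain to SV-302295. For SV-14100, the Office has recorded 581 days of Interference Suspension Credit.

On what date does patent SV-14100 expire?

Earliest priority filing: 13 November 1997.
Base term: 13 November 1997 + 25 years → 13 November 2022.
Interference Suspension Credit: +581 days → 16 June 2024.

2024-06-16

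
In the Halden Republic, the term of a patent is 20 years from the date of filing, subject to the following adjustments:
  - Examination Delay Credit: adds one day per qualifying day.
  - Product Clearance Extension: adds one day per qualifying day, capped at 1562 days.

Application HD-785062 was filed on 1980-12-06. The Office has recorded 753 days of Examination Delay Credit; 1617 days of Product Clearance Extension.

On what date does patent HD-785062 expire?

Base term: filing date + 20 years → 6 December 2000.
Examination Delay Credit: +753 days → 29 December 2002.
Product Clearance Extension: 1617 days claimed exceeds the 1562-day cap, so +1562 days → 9 April 2007.

April 9, 2007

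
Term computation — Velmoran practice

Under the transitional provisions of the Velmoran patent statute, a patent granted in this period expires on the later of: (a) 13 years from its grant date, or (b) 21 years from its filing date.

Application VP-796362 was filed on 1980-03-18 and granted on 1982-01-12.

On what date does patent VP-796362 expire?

March 18, 2001

(a) grant + 13 years → 12 January 1995.
(b) filing + 21 years → 18 March 2001.
Later of the two: 18 March 2001.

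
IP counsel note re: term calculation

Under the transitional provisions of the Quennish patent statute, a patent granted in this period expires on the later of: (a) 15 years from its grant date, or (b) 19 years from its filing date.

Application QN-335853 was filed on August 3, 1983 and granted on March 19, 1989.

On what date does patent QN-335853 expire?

March 19, 2004

(a) grant + 15 years → 19 March 2004.
(b) filing + 19 years → 3 August 2002.
Later of the two: 19 March 2004.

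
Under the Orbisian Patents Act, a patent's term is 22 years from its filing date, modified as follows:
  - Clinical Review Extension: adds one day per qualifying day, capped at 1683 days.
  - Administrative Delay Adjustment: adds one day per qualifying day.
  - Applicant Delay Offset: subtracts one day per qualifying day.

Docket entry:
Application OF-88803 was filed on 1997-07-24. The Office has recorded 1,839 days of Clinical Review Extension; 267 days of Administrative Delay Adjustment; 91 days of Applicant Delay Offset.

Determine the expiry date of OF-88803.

August 25, 2024

Base term: filing date + 22 years → 24 July 2019.
Clinical Review Extension: 1839 days claimed exceeds the 1683-day cap, so +1683 days → 2 March 2024.
Administrative Delay Adjustment: +267 days → 24 November 2024.
Applicant Delay Offset: −91 days → 25 August 2024.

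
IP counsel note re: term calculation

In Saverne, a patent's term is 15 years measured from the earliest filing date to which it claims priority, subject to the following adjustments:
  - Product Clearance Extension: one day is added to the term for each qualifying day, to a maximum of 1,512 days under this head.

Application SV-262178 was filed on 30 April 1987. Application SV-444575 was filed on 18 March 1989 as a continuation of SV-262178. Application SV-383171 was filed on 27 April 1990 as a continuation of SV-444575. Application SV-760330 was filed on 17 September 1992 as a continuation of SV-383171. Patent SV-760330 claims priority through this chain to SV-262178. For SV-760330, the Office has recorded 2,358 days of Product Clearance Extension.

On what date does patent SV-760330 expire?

Earliest priority filing: 30 April 1987.
Base term: 30 April 1987 + 15 years → 30 April 2002.
Product Clearance Extension: 2358 days claimed exceeds the 1512-day cap, so +1512 days → 20 June 2006.

June 20, 2006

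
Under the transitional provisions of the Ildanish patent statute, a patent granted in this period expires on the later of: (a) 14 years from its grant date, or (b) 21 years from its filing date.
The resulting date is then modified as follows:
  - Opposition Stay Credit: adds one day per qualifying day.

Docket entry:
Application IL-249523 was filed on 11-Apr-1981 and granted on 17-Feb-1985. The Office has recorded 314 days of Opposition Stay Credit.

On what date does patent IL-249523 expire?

February 19, 2003

(a) grant + 14 years → 17 February 1999.
(b) filing + 21 years → 11 April 2002.
Later of the two: 11 April 2002.
Opposition Stay Credit: +314 days → 19 February 2003.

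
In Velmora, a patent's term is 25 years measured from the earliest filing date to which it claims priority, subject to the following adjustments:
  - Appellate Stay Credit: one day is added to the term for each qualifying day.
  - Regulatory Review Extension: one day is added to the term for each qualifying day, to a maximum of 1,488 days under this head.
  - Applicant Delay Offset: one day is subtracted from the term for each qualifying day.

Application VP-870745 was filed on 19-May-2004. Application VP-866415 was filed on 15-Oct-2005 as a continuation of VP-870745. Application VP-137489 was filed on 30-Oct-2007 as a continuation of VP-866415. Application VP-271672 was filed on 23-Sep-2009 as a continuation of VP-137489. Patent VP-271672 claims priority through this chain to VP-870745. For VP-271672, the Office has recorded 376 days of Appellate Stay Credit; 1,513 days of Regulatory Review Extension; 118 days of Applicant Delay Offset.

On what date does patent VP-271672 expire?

2034-02-28

Earliest priority filing: 19 May 2004.
Base term: 19 May 2004 + 25 years → 19 May 2029.
Appellate Stay Credit: +376 days → 30 May 2030.
Regulatory Review Extension: 1513 days claimed exceeds the 1488-day cap, so +1488 days → 26 June 2034.
Applicant Delay Offset: −118 days → 28 February 2034.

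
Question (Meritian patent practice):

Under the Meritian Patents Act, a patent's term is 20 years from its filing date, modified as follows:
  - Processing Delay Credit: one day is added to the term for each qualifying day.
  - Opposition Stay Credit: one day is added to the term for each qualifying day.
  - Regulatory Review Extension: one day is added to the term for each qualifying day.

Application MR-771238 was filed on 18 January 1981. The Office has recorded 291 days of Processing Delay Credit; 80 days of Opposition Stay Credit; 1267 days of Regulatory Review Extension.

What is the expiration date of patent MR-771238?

Base term: filing date + 20 years → 18 January 2001.
Processing Delay Credit: +291 days → 5 November 2001.
Opposition Stay Credit: +80 days → 24 January 2002.
Regulatory Review Extension: +1267 days → 14 July 2005.

July 14, 2005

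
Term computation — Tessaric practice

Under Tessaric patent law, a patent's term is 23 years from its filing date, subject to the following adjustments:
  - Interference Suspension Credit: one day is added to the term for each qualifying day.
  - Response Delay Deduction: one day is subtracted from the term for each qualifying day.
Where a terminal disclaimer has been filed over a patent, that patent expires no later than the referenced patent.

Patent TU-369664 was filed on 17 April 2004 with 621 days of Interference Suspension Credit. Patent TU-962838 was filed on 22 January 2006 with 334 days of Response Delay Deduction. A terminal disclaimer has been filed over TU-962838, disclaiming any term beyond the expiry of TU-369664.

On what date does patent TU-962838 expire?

February 23, 2028

Natural term of TU-962838:
  Base: filing + 23 years → 22 January 2029.
  Response Delay Deduction: −334 days → 23 February 2028.
Expiry of referenced patent TU-369664:
  Base: filing + 23 years → 17 April 2027.
  Interference Suspension Credit: +621 days → 28 December 2028.
Terminal disclaimer: TU-962838 expires on the earlier of 23 February 2028 and 28 December 2028.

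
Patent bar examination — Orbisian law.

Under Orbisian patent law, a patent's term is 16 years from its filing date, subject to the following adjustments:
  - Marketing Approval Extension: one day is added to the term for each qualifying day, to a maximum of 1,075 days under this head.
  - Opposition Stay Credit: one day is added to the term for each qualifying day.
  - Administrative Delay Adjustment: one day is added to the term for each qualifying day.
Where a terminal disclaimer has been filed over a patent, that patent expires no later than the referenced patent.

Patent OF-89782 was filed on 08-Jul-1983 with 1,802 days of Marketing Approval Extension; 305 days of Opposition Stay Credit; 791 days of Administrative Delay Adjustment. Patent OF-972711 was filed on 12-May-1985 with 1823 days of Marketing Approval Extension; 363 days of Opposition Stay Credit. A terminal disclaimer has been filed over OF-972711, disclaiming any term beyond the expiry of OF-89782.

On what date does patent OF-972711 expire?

April 19, 2005

Natural term of OF-972711:
  Base: filing + 16 years → 12 May 2001.
  Marketing Approval Extension: 1823 days claimed exceeds the 1075-day cap, so +1075 days → 21 April 2004.
  Opposition Stay Credit: +363 days → 19 April 2005.
Expiry of referenced patent OF-89782:
  Base: filing + 16 years → 8 July 1999.
  Marketing Approval Extension: 1802 days claimed exceeds the 1075-day cap, so +1075 days → 17 June 2002.
  Opposition Stay Credit: +305 days → 18 April 2003.
  Administrative Delay Adjustment: +791 days → 17 June 2005.
Terminal disclaimer: OF-972711 expires on the earlier of 19 April 2005 and 17 June 2005.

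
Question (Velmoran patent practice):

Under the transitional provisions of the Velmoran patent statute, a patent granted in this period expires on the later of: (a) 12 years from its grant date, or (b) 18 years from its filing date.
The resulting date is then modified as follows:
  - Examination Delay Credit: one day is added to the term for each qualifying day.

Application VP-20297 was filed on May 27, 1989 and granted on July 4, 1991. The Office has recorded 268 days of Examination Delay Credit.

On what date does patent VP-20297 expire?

(a) grant + 12 years → 4 July 2003.
(b) filing + 18 years → 27 May 2007.
Later of the two: 27 May 2007.
Examination Delay Credit: +268 days → 19 February 2008.

2008-02-19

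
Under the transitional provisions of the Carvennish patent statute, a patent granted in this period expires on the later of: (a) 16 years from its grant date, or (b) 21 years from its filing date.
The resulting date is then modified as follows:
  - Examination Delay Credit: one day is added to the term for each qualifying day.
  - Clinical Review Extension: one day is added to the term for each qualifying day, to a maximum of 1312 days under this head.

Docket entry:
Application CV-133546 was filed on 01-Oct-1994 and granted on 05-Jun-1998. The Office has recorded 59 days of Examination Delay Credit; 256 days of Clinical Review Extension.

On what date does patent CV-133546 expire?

2016-08-11

(a) grant + 16 years → 5 June 2014.
(b) filing + 21 years → 1 October 2015.
Later of the two: 1 October 2015.
Examination Delay Credit: +59 days → 29 November 2015.
Clinical Review Extension: 256 days (within the 1312-day cap) → +256 days → 11 August 2016.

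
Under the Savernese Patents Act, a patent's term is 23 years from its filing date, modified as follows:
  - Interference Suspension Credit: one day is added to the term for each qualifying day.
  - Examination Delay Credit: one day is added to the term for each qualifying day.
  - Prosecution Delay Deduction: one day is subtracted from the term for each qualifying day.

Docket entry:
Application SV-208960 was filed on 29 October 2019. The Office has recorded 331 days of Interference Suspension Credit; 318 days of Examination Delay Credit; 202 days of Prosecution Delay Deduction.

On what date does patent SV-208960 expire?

Base term: filing date + 23 years → 29 October 2042.
Interference Suspension Credit: +331 days → 25 September 2043.
Examination Delay Credit: +318 days → 8 August 2044.
Prosecution Delay Deduction: −202 days → 19 January 2044.

January 19, 2044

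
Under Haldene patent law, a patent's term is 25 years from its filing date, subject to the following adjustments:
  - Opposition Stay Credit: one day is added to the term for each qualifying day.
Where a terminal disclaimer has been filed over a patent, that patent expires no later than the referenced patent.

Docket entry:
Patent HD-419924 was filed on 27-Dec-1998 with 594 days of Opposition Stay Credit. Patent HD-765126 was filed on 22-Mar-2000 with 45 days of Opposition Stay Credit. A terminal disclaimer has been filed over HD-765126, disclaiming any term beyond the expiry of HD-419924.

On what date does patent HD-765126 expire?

2025-05-06

Natural term of HD-765126:
  Base: filing + 25 years → 22 March 2025.
  Opposition Stay Credit: +45 days → 6 May 2025.
Expiry of referenced patent HD-419924:
  Base: filing + 25 years → 27 December 2023.
  Opposition Stay Credit: +594 days → 12 August 2025.
Terminal disclaimer: HD-765126 expires on the earlier of 6 May 2025 and 12 August 2025.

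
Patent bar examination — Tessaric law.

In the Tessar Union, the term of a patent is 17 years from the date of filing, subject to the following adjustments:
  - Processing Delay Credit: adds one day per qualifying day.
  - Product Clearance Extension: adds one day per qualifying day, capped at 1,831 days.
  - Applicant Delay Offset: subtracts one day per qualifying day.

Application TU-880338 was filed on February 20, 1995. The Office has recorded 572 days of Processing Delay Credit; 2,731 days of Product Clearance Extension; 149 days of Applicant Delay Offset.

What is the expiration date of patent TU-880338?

2018-04-23

Base term: filing date + 17 years → 20 February 2012.
Processing Delay Credit: +572 days → 14 September 2013.
Product Clearance Extension: 2731 days claimed exceeds the 1831-day cap, so +1831 days → 19 September 2018.
Applicant Delay Offset: −149 days → 23 April 2018.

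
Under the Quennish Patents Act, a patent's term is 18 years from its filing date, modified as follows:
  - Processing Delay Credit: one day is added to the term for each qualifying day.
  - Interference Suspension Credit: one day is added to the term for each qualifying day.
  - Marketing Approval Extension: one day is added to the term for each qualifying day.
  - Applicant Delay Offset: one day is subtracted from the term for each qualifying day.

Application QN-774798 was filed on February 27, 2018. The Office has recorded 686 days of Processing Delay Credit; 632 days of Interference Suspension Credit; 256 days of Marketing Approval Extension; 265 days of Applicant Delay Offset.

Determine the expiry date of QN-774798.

2039-09-28

Base term: filing date + 18 years → 27 February 2036.
Processing Delay Credit: +686 days → 13 January 2038.
Interference Suspension Credit: +632 days → 7 October 2039.
Marketing Approval Extension: +256 days → 19 June 2040.
Applicant Delay Offset: −265 days → 28 September 2039.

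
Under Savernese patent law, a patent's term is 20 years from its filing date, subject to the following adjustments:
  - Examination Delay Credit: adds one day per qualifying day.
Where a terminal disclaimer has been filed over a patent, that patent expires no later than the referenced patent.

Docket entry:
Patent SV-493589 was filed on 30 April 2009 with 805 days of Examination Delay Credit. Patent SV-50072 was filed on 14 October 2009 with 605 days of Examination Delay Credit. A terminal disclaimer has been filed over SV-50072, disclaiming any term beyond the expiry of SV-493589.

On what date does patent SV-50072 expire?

2031-06-11

Natural term of SV-50072:
  Base: filing + 20 years → 14 October 2029.
  Examination Delay Credit: +605 days → 11 June 2031.
Expiry of referenced patent SV-493589:
  Base: filing + 20 years → 30 April 2029.
  Examination Delay Credit: +805 days → 14 July 2031.
Terminal disclaimer: SV-50072 expires on the earlier of 11 June 2031 and 14 July 2031.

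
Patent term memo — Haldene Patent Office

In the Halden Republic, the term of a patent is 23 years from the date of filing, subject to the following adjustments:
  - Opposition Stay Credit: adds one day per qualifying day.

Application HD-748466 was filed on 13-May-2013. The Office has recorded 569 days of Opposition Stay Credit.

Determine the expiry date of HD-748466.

Base term: filing date + 23 years → 13 May 2036.
Opposition Stay Credit: +569 days → 3 December 2037.

December 3, 2037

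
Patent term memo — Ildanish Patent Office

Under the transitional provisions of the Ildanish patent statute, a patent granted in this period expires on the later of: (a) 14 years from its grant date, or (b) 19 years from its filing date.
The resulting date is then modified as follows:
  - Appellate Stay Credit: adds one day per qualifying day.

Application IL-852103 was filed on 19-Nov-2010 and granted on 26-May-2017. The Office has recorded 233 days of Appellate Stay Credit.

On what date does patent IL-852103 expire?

(a) grant + 14 years → 26 May 2031.
(b) filing + 19 years → 19 November 2029.
Later of the two: 26 May 2031.
Appellate Stay Credit: +233 days → 14 January 2032.

January 14, 2032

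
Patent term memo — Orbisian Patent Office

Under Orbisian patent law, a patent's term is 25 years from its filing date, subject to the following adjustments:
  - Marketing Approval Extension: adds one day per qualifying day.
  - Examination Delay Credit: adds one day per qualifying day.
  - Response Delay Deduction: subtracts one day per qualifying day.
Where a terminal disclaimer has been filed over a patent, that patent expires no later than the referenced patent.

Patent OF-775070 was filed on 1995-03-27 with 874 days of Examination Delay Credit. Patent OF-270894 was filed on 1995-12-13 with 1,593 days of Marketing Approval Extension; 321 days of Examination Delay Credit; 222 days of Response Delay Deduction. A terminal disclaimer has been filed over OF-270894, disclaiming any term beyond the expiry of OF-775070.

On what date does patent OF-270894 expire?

Natural term of OF-270894:
  Base: filing + 25 years → 13 December 2020.
  Marketing Approval Extension: +1593 days → 24 April 2025.
  Examination Delay Credit: +321 days → 11 March 2026.
  Response Delay Deduction: −222 days → 1 August 2025.
Expiry of referenced patent OF-775070:
  Base: filing + 25 years → 27 March 2020.
  Examination Delay Credit: +874 days → 18 August 2022.
Terminal disclaimer: OF-270894 expires on the earlier of 1 August 2025 and 18 August 2022.

August 18, 2022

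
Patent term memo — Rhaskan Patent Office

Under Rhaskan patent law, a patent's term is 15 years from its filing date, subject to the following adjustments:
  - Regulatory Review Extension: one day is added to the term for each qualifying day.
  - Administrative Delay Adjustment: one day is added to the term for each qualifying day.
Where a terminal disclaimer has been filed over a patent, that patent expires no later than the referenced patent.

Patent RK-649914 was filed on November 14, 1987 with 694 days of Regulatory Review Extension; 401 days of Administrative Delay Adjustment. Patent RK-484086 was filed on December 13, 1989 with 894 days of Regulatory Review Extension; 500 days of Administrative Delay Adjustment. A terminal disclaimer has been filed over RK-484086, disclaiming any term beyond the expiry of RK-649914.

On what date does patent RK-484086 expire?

Natural term of RK-484086:
  Base: filing + 15 years → 13 December 2004.
  Regulatory Review Extension: +894 days → 26 May 2007.
  Administrative Delay Adjustment: +500 days → 7 October 2008.
Expiry of referenced patent RK-649914:
  Base: filing + 15 years → 14 November 2002.
  Regulatory Review Extension: +694 days → 8 October 2004.
  Administrative Delay Adjustment: +401 days → 13 November 2005.
Terminal disclaimer: RK-484086 expires on the earlier of 7 October 2008 and 13 November 2005.

November 13, 2005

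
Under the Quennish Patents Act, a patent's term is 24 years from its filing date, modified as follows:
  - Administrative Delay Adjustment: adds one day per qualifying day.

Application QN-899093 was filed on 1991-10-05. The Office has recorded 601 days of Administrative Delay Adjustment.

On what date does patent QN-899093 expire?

2017-05-28

Base term: filing date + 24 years → 5 October 2015.
Administrative Delay Adjustment: +601 days → 28 May 2017.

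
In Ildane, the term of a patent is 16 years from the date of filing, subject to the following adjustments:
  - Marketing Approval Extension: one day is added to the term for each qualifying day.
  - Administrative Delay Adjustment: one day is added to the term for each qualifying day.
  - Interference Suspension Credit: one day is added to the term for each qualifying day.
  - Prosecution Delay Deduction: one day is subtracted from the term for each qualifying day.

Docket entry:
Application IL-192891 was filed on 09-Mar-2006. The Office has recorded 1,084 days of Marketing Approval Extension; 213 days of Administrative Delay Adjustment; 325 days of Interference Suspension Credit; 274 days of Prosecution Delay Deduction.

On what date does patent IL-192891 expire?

Base term: filing date + 16 years → 9 March 2022.
Marketing Approval Extension: +1084 days → 25 February 2025.
Administrative Delay Adjustment: +213 days → 26 September 2025.
Interference Suspension Credit: +325 days → 17 August 2026.
Prosecution Delay Deduction: −274 days → 16 November 2025.

2025-11-16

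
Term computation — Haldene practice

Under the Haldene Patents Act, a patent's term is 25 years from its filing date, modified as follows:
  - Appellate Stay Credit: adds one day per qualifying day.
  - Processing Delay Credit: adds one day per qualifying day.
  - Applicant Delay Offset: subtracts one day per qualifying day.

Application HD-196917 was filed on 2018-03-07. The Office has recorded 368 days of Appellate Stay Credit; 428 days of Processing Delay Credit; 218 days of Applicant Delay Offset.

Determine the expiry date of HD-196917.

2044-10-05

Base term: filing date + 25 years → 7 March 2043.
Appellate Stay Credit: +368 days → 9 March 2044.
Processing Delay Credit: +428 days → 11 May 2045.
Applicant Delay Offset: −218 days → 5 October 2044.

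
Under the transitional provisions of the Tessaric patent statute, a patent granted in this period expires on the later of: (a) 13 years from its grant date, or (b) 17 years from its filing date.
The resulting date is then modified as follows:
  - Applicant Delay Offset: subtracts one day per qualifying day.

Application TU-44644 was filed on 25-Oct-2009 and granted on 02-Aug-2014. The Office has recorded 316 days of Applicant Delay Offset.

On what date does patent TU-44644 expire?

2026-09-20

(a) grant + 13 years → 2 August 2027.
(b) filing + 17 years → 25 October 2026.
Later of the two: 2 August 2027.
Applicant Delay Offset: −316 days → 20 September 2026.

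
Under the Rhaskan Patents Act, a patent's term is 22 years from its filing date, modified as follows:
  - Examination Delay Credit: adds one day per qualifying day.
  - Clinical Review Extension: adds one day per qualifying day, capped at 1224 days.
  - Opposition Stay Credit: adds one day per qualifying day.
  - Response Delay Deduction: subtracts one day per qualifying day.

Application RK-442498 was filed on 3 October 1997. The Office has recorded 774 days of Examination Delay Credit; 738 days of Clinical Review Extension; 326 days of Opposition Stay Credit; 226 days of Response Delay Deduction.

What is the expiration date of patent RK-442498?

2024-03-02

Base term: filing date + 22 years → 3 October 2019.
Examination Delay Credit: +774 days → 15 November 2021.
Clinical Review Extension: 738 days (within the 1224-day cap) → +738 days → 23 November 2023.
Opposition Stay Credit: +326 days → 14 October 2024.
Response Delay Deduction: −226 days → 2 March 2024.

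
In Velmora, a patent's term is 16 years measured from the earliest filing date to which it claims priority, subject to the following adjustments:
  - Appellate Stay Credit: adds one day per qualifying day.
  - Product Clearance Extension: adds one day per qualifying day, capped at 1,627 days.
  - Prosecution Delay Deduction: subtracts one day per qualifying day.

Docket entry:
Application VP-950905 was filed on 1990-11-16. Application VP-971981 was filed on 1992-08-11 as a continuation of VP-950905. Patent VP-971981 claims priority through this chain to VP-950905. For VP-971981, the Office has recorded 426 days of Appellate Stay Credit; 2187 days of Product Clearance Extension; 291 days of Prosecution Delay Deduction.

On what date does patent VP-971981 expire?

Earliest priority filing: 16 November 1990.
Base term: 16 November 1990 + 16 years → 16 November 2006.
Appellate Stay Credit: +426 days → 16 January 2008.
Product Clearance Extension: 2187 days claimed exceeds the 1627-day cap, so +1627 days → 30 June 2012.
Prosecution Delay Deduction: −291 days → 13 September 2011.

2011-09-13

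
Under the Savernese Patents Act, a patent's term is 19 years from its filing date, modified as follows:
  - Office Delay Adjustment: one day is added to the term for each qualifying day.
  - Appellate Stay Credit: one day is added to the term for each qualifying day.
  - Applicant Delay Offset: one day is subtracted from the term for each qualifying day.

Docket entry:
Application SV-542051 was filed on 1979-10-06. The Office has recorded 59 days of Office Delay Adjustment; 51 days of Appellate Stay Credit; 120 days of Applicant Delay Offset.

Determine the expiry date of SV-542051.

September 26, 1998

Base term: filing date + 19 years → 6 October 1998.
Office Delay Adjustment: +59 days → 4 December 1998.
Appellate Stay Credit: +51 days → 24 January 1999.
Applicant Delay Offset: −120 days → 26 September 1998.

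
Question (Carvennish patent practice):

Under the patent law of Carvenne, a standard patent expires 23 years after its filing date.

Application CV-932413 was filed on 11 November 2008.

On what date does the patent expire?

Filing date + 23 years → 11 November 2031.

November 11, 2031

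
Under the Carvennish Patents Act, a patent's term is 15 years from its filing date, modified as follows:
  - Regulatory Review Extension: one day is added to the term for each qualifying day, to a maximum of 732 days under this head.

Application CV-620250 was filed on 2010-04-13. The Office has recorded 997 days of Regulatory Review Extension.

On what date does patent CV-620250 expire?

2027-04-15

Base term: filing date + 15 years → 13 April 2025.
Regulatory Review Extension: 997 days claimed exceeds the 732-day cap, so +732 days → 15 April 2027.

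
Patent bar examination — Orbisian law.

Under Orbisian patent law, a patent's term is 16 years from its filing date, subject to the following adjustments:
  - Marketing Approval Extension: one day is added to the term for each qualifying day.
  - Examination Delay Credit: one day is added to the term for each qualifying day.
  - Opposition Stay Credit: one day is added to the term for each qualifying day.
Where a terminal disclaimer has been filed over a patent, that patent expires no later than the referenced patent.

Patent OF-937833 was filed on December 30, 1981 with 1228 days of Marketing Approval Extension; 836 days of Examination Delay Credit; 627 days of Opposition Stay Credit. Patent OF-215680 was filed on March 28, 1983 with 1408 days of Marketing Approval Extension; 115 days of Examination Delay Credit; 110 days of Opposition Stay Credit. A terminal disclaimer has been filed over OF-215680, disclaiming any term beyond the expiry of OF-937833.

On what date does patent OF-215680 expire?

Natural term of OF-215680:
  Base: filing + 16 years → 28 March 1999.
  Marketing Approval Extension: +1408 days → 3 February 2003.
  Examination Delay Credit: +115 days → 29 May 2003.
  Opposition Stay Credit: +110 days → 16 September 2003.
Expiry of referenced patent OF-937833:
  Base: filing + 16 years → 30 December 1997.
  Marketing Approval Extension: +1228 days → 11 May 2001.
  Examination Delay Credit: +836 days → 25 August 2003.
  Opposition Stay Credit: +627 days → 13 May 2005.
Terminal disclaimer: OF-215680 expires on the earlier of 16 September 2003 and 13 May 2005.

September 16, 2003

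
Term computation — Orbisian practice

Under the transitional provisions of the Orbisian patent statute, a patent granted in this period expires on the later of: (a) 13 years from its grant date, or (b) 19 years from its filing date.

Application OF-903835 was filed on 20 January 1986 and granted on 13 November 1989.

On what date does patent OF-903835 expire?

(a) grant + 13 years → 13 November 2002.
(b) filing + 19 years → 20 January 2005.
Later of the two: 20 January 2005.

2005-01-20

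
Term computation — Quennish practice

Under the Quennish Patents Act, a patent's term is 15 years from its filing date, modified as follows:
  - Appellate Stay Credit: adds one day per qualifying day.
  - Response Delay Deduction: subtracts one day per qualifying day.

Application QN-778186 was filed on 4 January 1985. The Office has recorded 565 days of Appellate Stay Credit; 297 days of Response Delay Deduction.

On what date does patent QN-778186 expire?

Base term: filing date + 15 years → 4 January 2000.
Appellate Stay Credit: +565 days → 22 July 2001.
Response Delay Deduction: −297 days → 28 September 2000.

2000-09-28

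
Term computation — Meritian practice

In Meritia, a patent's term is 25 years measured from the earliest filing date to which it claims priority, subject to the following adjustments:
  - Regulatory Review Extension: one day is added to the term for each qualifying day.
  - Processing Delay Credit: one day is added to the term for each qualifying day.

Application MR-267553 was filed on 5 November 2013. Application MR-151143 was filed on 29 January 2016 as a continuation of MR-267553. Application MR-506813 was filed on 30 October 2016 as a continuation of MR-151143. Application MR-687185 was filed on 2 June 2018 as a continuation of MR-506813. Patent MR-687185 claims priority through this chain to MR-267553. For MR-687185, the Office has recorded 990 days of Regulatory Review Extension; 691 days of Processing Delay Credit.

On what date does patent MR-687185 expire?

June 13, 2043

Earliest priority filing: 5 November 2013.
Base term: 5 November 2013 + 25 years → 5 November 2038.
Regulatory Review Extension: +990 days → 22 July 2041.
Processing Delay Credit: +691 days → 13 June 2043.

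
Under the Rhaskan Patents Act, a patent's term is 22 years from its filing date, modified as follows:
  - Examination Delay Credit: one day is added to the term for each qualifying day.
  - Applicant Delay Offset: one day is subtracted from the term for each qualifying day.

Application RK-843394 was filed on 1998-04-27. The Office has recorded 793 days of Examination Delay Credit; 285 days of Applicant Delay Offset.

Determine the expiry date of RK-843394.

September 17, 2021

Base term: filing date + 22 years → 27 April 2020.
Examination Delay Credit: +793 days → 29 June 2022.
Applicant Delay Offset: −285 days → 17 September 2021.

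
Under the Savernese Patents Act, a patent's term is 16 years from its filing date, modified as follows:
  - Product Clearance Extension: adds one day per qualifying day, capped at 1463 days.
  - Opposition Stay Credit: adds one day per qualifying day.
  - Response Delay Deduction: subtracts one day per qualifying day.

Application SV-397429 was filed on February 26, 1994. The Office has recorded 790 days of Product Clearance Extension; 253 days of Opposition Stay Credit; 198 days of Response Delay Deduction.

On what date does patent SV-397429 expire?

Base term: filing date + 16 years → 26 February 2010.
Product Clearance Extension: 790 days (within the 1463-day cap) → +790 days → 26 April 2012.
Opposition Stay Credit: +253 days → 4 January 2013.
Response Delay Deduction: −198 days → 20 June 2012.

2012-06-20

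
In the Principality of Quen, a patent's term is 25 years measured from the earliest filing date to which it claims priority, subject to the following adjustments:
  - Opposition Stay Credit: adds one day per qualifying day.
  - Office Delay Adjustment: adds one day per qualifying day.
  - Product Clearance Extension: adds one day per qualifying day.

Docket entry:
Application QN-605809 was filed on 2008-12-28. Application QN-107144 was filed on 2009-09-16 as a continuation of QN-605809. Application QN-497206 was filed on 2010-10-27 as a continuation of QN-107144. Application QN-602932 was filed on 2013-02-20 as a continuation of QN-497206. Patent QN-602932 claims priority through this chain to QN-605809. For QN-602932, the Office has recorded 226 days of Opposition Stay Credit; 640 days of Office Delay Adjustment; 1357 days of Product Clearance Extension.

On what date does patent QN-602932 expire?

January 29, 2040

Earliest priority filing: 28 December 2008.
Base term: 28 December 2008 + 25 years → 28 December 2033.
Opposition Stay Credit: +226 days → 11 August 2034.
Office Delay Adjustment: +640 days → 12 May 2036.
Product Clearance Extension: +1357 days → 29 January 2040.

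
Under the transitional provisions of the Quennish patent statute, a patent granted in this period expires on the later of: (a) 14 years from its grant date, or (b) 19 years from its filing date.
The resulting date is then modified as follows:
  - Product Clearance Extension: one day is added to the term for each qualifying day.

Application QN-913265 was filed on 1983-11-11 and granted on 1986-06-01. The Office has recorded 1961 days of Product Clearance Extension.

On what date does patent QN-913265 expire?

(a) grant + 14 years → 1 June 2000.
(b) filing + 19 years → 11 November 2002.
Later of the two: 11 November 2002.
Product Clearance Extension: +1961 days → 25 March 2008.

March 25, 2008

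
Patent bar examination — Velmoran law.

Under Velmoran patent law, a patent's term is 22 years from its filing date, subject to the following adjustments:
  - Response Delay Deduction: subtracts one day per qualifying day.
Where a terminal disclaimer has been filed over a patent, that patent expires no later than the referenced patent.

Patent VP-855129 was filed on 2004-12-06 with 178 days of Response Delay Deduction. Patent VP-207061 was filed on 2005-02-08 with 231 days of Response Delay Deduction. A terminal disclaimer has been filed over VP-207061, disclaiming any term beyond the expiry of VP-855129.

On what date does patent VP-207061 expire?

Natural term of VP-207061:
  Base: filing + 22 years → 8 February 2027.
  Response Delay Deduction: −231 days → 22 June 2026.
Expiry of referenced patent VP-855129:
  Base: filing + 22 years → 6 December 2026.
  Response Delay Deduction: −178 days → 11 June 2026.
Terminal disclaimer: VP-207061 expires on the earlier of 22 June 2026 and 11 June 2026.

June 11, 2026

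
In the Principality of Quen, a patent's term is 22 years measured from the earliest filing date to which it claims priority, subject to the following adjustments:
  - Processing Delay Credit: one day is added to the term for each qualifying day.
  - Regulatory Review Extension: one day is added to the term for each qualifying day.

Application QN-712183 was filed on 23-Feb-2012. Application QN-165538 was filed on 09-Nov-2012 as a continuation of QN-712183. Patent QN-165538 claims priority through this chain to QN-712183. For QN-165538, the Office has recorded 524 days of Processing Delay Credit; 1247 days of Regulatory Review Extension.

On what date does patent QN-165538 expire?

Earliest priority filing: 23 February 2012.
Base term: 23 February 2012 + 22 years → 23 February 2034.
Processing Delay Credit: +524 days → 1 August 2035.
Regulatory Review Extension: +1247 days → 30 December 2038.

2038-12-30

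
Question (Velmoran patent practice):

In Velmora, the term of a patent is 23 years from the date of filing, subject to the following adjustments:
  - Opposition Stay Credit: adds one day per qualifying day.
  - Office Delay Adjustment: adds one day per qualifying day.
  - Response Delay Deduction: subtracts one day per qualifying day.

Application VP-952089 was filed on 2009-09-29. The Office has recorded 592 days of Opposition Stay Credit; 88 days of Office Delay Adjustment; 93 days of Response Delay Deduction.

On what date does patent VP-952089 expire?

Base term: filing date + 23 years → 29 September 2032.
Opposition Stay Credit: +592 days → 14 May 2034.
Office Delay Adjustment: +88 days → 10 August 2034.
Response Delay Deduction: −93 days → 9 May 2034.

2034-05-09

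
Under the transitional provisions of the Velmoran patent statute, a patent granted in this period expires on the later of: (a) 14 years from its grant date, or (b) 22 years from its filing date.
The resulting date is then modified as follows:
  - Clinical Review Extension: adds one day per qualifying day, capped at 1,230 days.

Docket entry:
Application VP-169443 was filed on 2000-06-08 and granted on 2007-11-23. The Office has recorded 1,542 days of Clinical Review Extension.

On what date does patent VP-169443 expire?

(a) grant + 14 years → 23 November 2021.
(b) filing + 22 years → 8 June 2022.
Later of the two: 8 June 2022.
Clinical Review Extension: 1542 days claimed exceeds the 1230-day cap, so +1230 days → 20 October 2025.

2025-10-20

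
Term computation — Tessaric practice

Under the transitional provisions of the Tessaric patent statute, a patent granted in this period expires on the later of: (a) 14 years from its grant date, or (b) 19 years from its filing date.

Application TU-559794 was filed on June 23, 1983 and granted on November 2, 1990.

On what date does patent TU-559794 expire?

November 2, 2004

(a) grant + 14 years → 2 November 2004.
(b) filing + 19 years → 23 June 2002.
Later of the two: 2 November 2004.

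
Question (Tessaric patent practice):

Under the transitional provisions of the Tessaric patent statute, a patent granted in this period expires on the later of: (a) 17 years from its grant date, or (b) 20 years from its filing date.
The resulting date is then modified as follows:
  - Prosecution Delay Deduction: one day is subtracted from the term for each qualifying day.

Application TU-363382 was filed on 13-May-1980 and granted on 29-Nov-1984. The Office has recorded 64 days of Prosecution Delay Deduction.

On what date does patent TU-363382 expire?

(a) grant + 17 years → 29 November 2001.
(b) filing + 20 years → 13 May 2000.
Later of the two: 29 November 2001.
Prosecution Delay Deduction: −64 days → 26 September 2001.

2001-09-26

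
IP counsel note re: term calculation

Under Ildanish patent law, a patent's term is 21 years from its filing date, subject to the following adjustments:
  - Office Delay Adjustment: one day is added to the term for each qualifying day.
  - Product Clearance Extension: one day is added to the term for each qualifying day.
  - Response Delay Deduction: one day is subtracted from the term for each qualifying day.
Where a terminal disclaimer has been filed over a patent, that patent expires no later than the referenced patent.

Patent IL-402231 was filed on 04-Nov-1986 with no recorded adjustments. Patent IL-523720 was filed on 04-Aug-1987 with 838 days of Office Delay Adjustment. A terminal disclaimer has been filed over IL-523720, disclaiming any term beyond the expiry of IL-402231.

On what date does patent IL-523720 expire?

November 4, 2007

Natural term of IL-523720:
  Base: filing + 21 years → 4 August 2008.
  Office Delay Adjustment: +838 days → 20 November 2010.
Expiry of referenced patent IL-402231:
  Base: filing + 21 years → 4 November 2007.
Terminal disclaimer: IL-523720 expires on the earlier of 20 November 2010 and 4 November 2007.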